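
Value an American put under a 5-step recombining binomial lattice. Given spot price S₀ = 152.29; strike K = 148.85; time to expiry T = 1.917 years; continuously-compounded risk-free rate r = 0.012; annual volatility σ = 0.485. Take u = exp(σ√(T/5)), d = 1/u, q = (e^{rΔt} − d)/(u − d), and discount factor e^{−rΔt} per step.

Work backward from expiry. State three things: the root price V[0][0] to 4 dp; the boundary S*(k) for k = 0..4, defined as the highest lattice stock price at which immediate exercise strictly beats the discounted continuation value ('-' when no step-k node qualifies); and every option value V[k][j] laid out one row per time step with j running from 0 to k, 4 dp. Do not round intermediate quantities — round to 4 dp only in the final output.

price = 38.0466
boundary = - - - 61.8592 83.5270
tree:
38.0466
52.0453 20.1243
68.7664 30.7078 6.4825
86.9908 45.6388 11.4866 0.0000
103.0377 65.3230 20.3537 0.0000 0.0000
114.9219 86.9908 36.0656 0.0000 0.0000 0.0000

Δt=0.38340  u=1.35028  d=0.74059  q=0.43305  discount=0.99541
step 5 (expiry): payoffs max(K−S,0) = 114.9219 86.9908 36.0656 0.0000 0.0000 0.0000
step 4: (k=4,j=0): S=45.8123, (K−S)⁺=103.0377, hold=102.3545 ⇒ V=103.0377 exercise | (k=4,j=1): S=83.5270, (K−S)⁺=65.3230, hold=64.6398 ⇒ V=65.3230 exercise | (k=4,j=2): S=152.2900, (K−S)⁺=0.0000, hold=20.3537 ⇒ V=20.3537 continue | (k=4,j=3): S=277.6618, (K−S)⁺=0.0000, hold=0.0000 ⇒ V=0.0000 continue | (k=4,j=4): S=506.2452, (K−S)⁺=0.0000, hold=0.0000 ⇒ V=0.0000 continue  boundary S*=83.5270
step 3: (k=3,j=0): S=61.8592, (K−S)⁺=86.9908, hold=86.3075 ⇒ V=86.9908 exercise | (k=3,j=1): S=112.7844, (K−S)⁺=36.0656, hold=45.6388 ⇒ V=45.6388 continue | (k=3,j=2): S=205.6334, (K−S)⁺=0.0000, hold=11.4866 ⇒ V=11.4866 continue | (k=3,j=3): S=374.9199, (K−S)⁺=0.0000, hold=0.0000 ⇒ V=0.0000 continue  boundary S*=61.8592
step 2: (k=2,j=0): S=83.5270, (K−S)⁺=65.3230, hold=68.7664 ⇒ V=68.7664 continue | (k=2,j=1): S=152.2900, (K−S)⁺=0.0000, hold=30.7078 ⇒ V=30.7078 continue | (k=2,j=2): S=277.6618, (K−S)⁺=0.0000, hold=6.4825 ⇒ V=6.4825 continue  boundary S*=-
step 1: (k=1,j=0): S=112.7844, (K−S)⁺=36.0656, hold=52.0453 ⇒ V=52.0453 continue | (k=1,j=1): S=205.6334, (K−S)⁺=0.0000, hold=20.1243 ⇒ V=20.1243 continue  boundary S*=-
step 0: (k=0,j=0): S=152.2900, (K−S)⁺=0.0000, hold=38.0466 ⇒ V=38.0466 continue  boundary S*=-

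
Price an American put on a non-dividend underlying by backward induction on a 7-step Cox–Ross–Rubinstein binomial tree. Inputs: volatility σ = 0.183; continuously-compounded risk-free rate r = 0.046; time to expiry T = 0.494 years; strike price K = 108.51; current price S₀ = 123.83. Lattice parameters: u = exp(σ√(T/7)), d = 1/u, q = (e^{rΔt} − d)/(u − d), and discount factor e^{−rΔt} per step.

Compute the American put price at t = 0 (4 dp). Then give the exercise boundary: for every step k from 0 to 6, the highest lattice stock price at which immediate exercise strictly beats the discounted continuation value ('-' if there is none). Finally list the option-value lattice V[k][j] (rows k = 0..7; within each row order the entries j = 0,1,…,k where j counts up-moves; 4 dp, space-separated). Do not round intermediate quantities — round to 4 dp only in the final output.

price = 0.8526
boundary = - - - - - 97.1093 101.9469
tree:
0.8526
1.5060 0.2578
2.6114 0.5002 0.0367
4.4225 0.9645 0.0770 0.0000
7.2585 1.8456 0.1613 0.0000 0.0000
11.4007 3.4998 0.3380 0.0000 0.0000 0.0000
16.0087 6.5631 0.7084 0.0000 0.0000 0.0000 0.0000
20.3980 11.4007 1.4846 0.0000 0.0000 0.0000 0.0000 0.0000

params: Δt=0.07057 u=1.04982 d=0.95255 q=0.52128 e^(-rΔt)=0.99676
t_7 payoffs: 20.3980 11.4007 1.4846 0.0000 0.0000 0.0000 0.0000 0.0000
t_6: node(6,0) S=92.5013 payoff=16.0087 vs cont=15.6570 → 16.0087 [stop]  node(6,1) S=101.9469 payoff=6.5631 vs cont=6.2114 → 6.5631 [stop]  node(6,2) S=112.3569 payoff=0.0000 vs cont=0.7084 → 0.7084 [wait]  node(6,3) S=123.8300 payoff=0.0000 vs cont=0.0000 → 0.0000 [wait]  node(6,4) S=136.4746 payoff=0.0000 vs cont=0.0000 → 0.0000 [wait]  node(6,5) S=150.4104 payoff=0.0000 vs cont=0.0000 → 0.0000 [wait]  node(6,6) S=165.7692 payoff=0.0000 vs cont=0.0000 → 0.0000 [wait]  ⇒ S*(6)=101.9469
t_5: node(5,0) S=97.1093 payoff=11.4007 vs cont=11.0490 → 11.4007 [stop]  node(5,1) S=107.0254 payoff=1.4846 vs cont=3.4998 → 3.4998 [wait]  node(5,2) S=117.9541 payoff=0.0000 vs cont=0.3380 → 0.3380 [wait]  node(5,3) S=129.9987 payoff=0.0000 vs cont=0.0000 → 0.0000 [wait]  node(5,4) S=143.2732 payoff=0.0000 vs cont=0.0000 → 0.0000 [wait]  node(5,5) S=157.9032 payoff=0.0000 vs cont=0.0000 → 0.0000 [wait]  ⇒ S*(5)=97.1093
t_4: node(4,0) S=101.9469 payoff=6.5631 vs cont=7.2585 → 7.2585 [wait]  node(4,1) S=112.3569 payoff=0.0000 vs cont=1.8456 → 1.8456 [wait]  node(4,2) S=123.8300 payoff=0.0000 vs cont=0.1613 → 0.1613 [wait]  node(4,3) S=136.4746 payoff=0.0000 vs cont=0.0000 → 0.0000 [wait]  node(4,4) S=150.4104 payoff=0.0000 vs cont=0.0000 → 0.0000 [wait]  ⇒ S*(4)=-
t_3: node(3,0) S=107.0254 payoff=1.4846 vs cont=4.4225 → 4.4225 [wait]  node(3,1) S=117.9541 payoff=0.0000 vs cont=0.9645 → 0.9645 [wait]  node(3,2) S=129.9987 payoff=0.0000 vs cont=0.0770 → 0.0770 [wait]  node(3,3) S=143.2732 payoff=0.0000 vs cont=0.0000 → 0.0000 [wait]  ⇒ S*(3)=-
t_2: node(2,0) S=112.3569 payoff=0.0000 vs cont=2.6114 → 2.6114 [wait]  node(2,1) S=123.8300 payoff=0.0000 vs cont=0.5002 → 0.5002 [wait]  node(2,2) S=136.4746 payoff=0.0000 vs cont=0.0367 → 0.0367 [wait]  ⇒ S*(2)=-
t_1: node(1,0) S=117.9541 payoff=0.0000 vs cont=1.5060 → 1.5060 [wait]  node(1,1) S=129.9987 payoff=0.0000 vs cont=0.2578 → 0.2578 [wait]  ⇒ S*(1)=-
t_0: node(0,0) S=123.8300 payoff=0.0000 vs cont=0.8526 → 0.8526 [wait]  ⇒ S*(0)=-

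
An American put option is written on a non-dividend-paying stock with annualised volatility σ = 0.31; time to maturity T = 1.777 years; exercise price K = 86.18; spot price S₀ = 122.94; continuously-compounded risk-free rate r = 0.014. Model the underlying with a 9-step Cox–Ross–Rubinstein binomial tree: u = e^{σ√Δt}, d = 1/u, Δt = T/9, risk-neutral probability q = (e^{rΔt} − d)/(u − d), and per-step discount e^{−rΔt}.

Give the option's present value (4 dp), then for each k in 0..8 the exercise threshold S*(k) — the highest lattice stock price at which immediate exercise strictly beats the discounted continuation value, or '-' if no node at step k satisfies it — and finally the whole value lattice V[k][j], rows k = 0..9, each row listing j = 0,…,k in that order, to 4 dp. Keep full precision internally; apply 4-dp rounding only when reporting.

params: Δt=0.19744 u=1.14769 d=0.87132 q=0.47563 e^(-rΔt)=0.99724
t_9 payoffs: 50.5935 39.3060 24.4384 4.8550 0.0000 0.0000 0.0000 0.0000 0.0000 0.0000
t_8: node(8,0) S=40.8422 payoff=45.3378 vs cont=45.0999 → 45.3378 [stop]  node(8,1) S=53.7966 payoff=32.3834 vs cont=32.1455 → 32.3834 [stop]  node(8,2) S=70.8600 payoff=15.3200 vs cont=15.0821 → 15.3200 [stop]  node(8,3) S=93.3356 payoff=0.0000 vs cont=2.5388 → 2.5388 [wait]  node(8,4) S=122.9400 payoff=0.0000 vs cont=0.0000 → 0.0000 [wait]  node(8,5) S=161.9345 payoff=0.0000 vs cont=0.0000 → 0.0000 [wait]  node(8,6) S=213.2973 payoff=0.0000 vs cont=0.0000 → 0.0000 [wait]  node(8,7) S=280.9516 payoff=0.0000 vs cont=0.0000 → 0.0000 [wait]  node(8,8) S=370.0646 payoff=0.0000 vs cont=0.0000 → 0.0000 [wait]  ⇒ S*(8)=70.8600
t_7: node(7,0) S=46.8740 payoff=39.3060 vs cont=39.0681 → 39.3060 [stop]  node(7,1) S=61.7416 payoff=24.4384 vs cont=24.2005 → 24.4384 [stop]  node(7,2) S=81.3250 payoff=4.8550 vs cont=9.2153 → 9.2153 [wait]  node(7,3) S=107.1199 payoff=0.0000 vs cont=1.3276 → 1.3276 [wait]  node(7,4) S=141.0965 payoff=0.0000 vs cont=0.0000 → 0.0000 [wait]  node(7,5) S=185.8499 payoff=0.0000 vs cont=0.0000 → 0.0000 [wait]  node(7,6) S=244.7983 payoff=0.0000 vs cont=0.0000 → 0.0000 [wait]  node(7,7) S=322.4441 payoff=0.0000 vs cont=0.0000 → 0.0000 [wait]  ⇒ S*(7)=61.7416
t_6: node(6,0) S=53.7966 payoff=32.3834 vs cont=32.1455 → 32.3834 [stop]  node(6,1) S=70.8600 payoff=15.3200 vs cont=17.1503 → 17.1503 [wait]  node(6,2) S=93.3356 payoff=0.0000 vs cont=5.4486 → 5.4486 [wait]  node(6,3) S=122.9400 payoff=0.0000 vs cont=0.6942 → 0.6942 [wait]  node(6,4) S=161.9345 payoff=0.0000 vs cont=0.0000 → 0.0000 [wait]  node(6,5) S=213.2973 payoff=0.0000 vs cont=0.0000 → 0.0000 [wait]  node(6,6) S=280.9516 payoff=0.0000 vs cont=0.0000 → 0.0000 [wait]  ⇒ S*(6)=53.7966
t_5: node(5,0) S=61.7416 payoff=24.4384 vs cont=25.0686 → 25.0686 [wait]  node(5,1) S=81.3250 payoff=4.8550 vs cont=11.5526 → 11.5526 [wait]  node(5,2) S=107.1199 payoff=0.0000 vs cont=3.1784 → 3.1784 [wait]  node(5,3) S=141.0965 payoff=0.0000 vs cont=0.3630 → 0.3630 [wait]  node(5,4) S=185.8499 payoff=0.0000 vs cont=0.0000 → 0.0000 [wait]  node(5,5) S=244.7983 payoff=0.0000 vs cont=0.0000 → 0.0000 [wait]  ⇒ S*(5)=-
t_4: node(4,0) S=70.8600 payoff=15.3200 vs cont=18.5885 → 18.5885 [wait]  node(4,1) S=93.3356 payoff=0.0000 vs cont=7.5487 → 7.5487 [wait]  node(4,2) S=122.9400 payoff=0.0000 vs cont=1.8343 → 1.8343 [wait]  node(4,3) S=161.9345 payoff=0.0000 vs cont=0.1898 → 0.1898 [wait]  node(4,4) S=213.2973 payoff=0.0000 vs cont=0.0000 → 0.0000 [wait]  ⇒ S*(4)=-
t_3: node(3,0) S=81.3250 payoff=4.8550 vs cont=13.3008 → 13.3008 [wait]  node(3,1) S=107.1199 payoff=0.0000 vs cont=4.8174 → 4.8174 [wait]  node(3,2) S=141.0965 payoff=0.0000 vs cont=1.0492 → 1.0492 [wait]  node(3,3) S=185.8499 payoff=0.0000 vs cont=0.0993 → 0.0993 [wait]  ⇒ S*(3)=-
t_2: node(2,0) S=93.3356 payoff=0.0000 vs cont=9.2402 → 9.2402 [wait]  node(2,1) S=122.9400 payoff=0.0000 vs cont=3.0168 → 3.0168 [wait]  node(2,2) S=161.9345 payoff=0.0000 vs cont=0.5957 → 0.5957 [wait]  ⇒ S*(2)=-
t_1: node(1,0) S=107.1199 payoff=0.0000 vs cont=6.2628 → 6.2628 [wait]  node(1,1) S=141.0965 payoff=0.0000 vs cont=1.8601 → 1.8601 [wait]  ⇒ S*(1)=-
t_0: node(0,0) S=122.9400 payoff=0.0000 vs cont=4.1572 → 4.1572 [wait]  ⇒ S*(0)=-

price = 4.1572
boundary = - - - - - - 53.7966 61.7416 70.8600
tree:
4.1572
6.2628 1.8601
9.2402 3.0168 0.5957
13.3008 4.8174 1.0492 0.0993
18.5885 7.5487 1.8343 0.1898 0.0000
25.0686 11.5526 3.1784 0.3630 0.0000 0.0000
32.3834 17.1503 5.4486 0.6942 0.0000 0.0000 0.0000
39.3060 24.4384 9.2153 1.3276 0.0000 0.0000 0.0000 0.0000
45.3378 32.3834 15.3200 2.5388 0.0000 0.0000 0.0000 0.0000 0.0000
50.5935 39.3060 24.4384 4.8550 0.0000 0.0000 0.0000 0.0000 0.0000 0.0000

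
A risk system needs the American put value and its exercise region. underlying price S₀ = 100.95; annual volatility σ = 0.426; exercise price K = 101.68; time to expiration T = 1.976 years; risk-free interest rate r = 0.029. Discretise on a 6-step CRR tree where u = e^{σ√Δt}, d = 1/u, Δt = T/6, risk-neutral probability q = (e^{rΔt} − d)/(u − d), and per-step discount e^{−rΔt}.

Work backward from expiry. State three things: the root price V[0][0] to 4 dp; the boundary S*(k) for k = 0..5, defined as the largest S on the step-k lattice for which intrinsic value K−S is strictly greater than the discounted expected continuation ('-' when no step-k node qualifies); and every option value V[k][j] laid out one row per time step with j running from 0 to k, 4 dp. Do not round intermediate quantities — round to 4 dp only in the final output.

Δt=0.32933  u=1.27695  d=0.78312  q=0.45862  discount=0.99049
step 6 (expiry): payoffs max(K−S,0) = 78.3952 63.7121 39.7699 0.7300 0.0000 0.0000 0.0000
step 5: (k=5,j=0): S=29.7334, (K−S)⁺=71.9466, hold=70.9801 ⇒ V=71.9466 exercise | (k=5,j=1): S=48.4829, (K−S)⁺=53.1971, hold=52.2306 ⇒ V=53.1971 exercise | (k=5,j=2): S=79.0558, (K−S)⁺=22.6242, hold=21.6577 ⇒ V=22.6242 exercise | (k=5,j=3): S=128.9077, (K−S)⁺=0.0000, hold=0.3915 ⇒ V=0.3915 continue | (k=5,j=4): S=210.1956, (K−S)⁺=0.0000, hold=0.0000 ⇒ V=0.0000 continue | (k=5,j=5): S=342.7429, (K−S)⁺=0.0000, hold=0.0000 ⇒ V=0.0000 continue  boundary S*=79.0558
step 4: (k=4,j=0): S=37.9679, (K−S)⁺=63.7121, hold=62.7456 ⇒ V=63.7121 exercise | (k=4,j=1): S=61.9101, (K−S)⁺=39.7699, hold=38.8034 ⇒ V=39.7699 exercise | (k=4,j=2): S=100.9500, (K−S)⁺=0.7300, hold=12.3097 ⇒ V=12.3097 continue | (k=4,j=3): S=164.6081, (K−S)⁺=0.0000, hold=0.2099 ⇒ V=0.2099 continue | (k=4,j=4): S=268.4084, (K−S)⁺=0.0000, hold=0.0000 ⇒ V=0.0000 continue  boundary S*=61.9101
step 3: (k=3,j=0): S=48.4829, (K−S)⁺=53.1971, hold=52.2306 ⇒ V=53.1971 exercise | (k=3,j=1): S=79.0558, (K−S)⁺=22.6242, hold=26.9179 ⇒ V=26.9179 continue | (k=3,j=2): S=128.9077, (K−S)⁺=0.0000, hold=6.6963 ⇒ V=6.6963 continue | (k=3,j=3): S=210.1956, (K−S)⁺=0.0000, hold=0.1126 ⇒ V=0.1126 continue  boundary S*=48.4829
step 2: (k=2,j=0): S=61.9101, (K−S)⁺=39.7699, hold=40.7539 ⇒ V=40.7539 continue | (k=2,j=1): S=100.9500, (K−S)⁺=0.7300, hold=17.4762 ⇒ V=17.4762 continue | (k=2,j=2): S=164.6081, (K−S)⁺=0.0000, hold=3.6419 ⇒ V=3.6419 continue  boundary S*=-
step 1: (k=1,j=0): S=79.0558, (K−S)⁺=22.6242, hold=29.7924 ⇒ V=29.7924 continue | (k=1,j=1): S=128.9077, (K−S)⁺=0.0000, hold=11.0257 ⇒ V=11.0257 continue  boundary S*=-
step 0: (k=0,j=0): S=100.9500, (K−S)⁺=0.7300, hold=20.9843 ⇒ V=20.9843 continue  boundary S*=-

price = 20.9843
boundary = - - - 48.4829 61.9101 79.0558
tree:
20.9843
29.7924 11.0257
40.7539 17.4762 3.6419
53.1971 26.9179 6.6963 0.1126
63.7121 39.7699 12.3097 0.2099 0.0000
71.9466 53.1971 22.6242 0.3915 0.0000 0.0000
78.3952 63.7121 39.7699 0.7300 0.0000 0.0000 0.0000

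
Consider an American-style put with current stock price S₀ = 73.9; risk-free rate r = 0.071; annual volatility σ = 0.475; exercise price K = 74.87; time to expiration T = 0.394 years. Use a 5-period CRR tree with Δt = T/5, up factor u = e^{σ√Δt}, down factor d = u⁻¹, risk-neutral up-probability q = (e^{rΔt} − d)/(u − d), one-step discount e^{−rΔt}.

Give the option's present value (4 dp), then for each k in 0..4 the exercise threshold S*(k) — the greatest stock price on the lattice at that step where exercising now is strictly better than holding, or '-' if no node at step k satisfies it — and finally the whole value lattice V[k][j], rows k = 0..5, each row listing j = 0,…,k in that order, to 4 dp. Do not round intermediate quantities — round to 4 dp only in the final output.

params: Δt=0.07880 u=1.14264 d=0.87517 q=0.48769 e^(-rΔt)=0.99442
t_5 payoffs: 36.9295 25.3342 10.1950 0.0000 0.0000 0.0000
t_4: node(4,0) S=43.3522 payoff=31.5178 vs cont=31.1001 → 31.5178 [stop]  node(4,1) S=56.6015 payoff=18.2685 vs cont=17.8508 → 18.2685 [stop]  node(4,2) S=73.9000 payoff=0.9700 vs cont=5.1939 → 5.1939 [wait]  node(4,3) S=96.4853 payoff=0.0000 vs cont=0.0000 → 0.0000 [wait]  node(4,4) S=125.9731 payoff=0.0000 vs cont=0.0000 → 0.0000 [wait]  ⇒ S*(4)=56.6015
t_3: node(3,0) S=49.5358 payoff=25.3342 vs cont=24.9165 → 25.3342 [stop]  node(3,1) S=64.6750 payoff=10.1950 vs cont=11.8258 → 11.8258 [wait]  node(3,2) S=84.4409 payoff=0.0000 vs cont=2.6460 → 2.6460 [wait]  node(3,3) S=110.2477 payoff=0.0000 vs cont=0.0000 → 0.0000 [wait]  ⇒ S*(3)=49.5358
t_2: node(2,0) S=56.6015 payoff=18.2685 vs cont=18.6417 → 18.6417 [wait]  node(2,1) S=73.9000 payoff=0.9700 vs cont=7.3079 → 7.3079 [wait]  node(2,2) S=96.4853 payoff=0.0000 vs cont=1.3480 → 1.3480 [wait]  ⇒ S*(2)=-
t_1: node(1,0) S=64.6750 payoff=10.1950 vs cont=13.0411 → 13.0411 [wait]  node(1,1) S=84.4409 payoff=0.0000 vs cont=4.3768 → 4.3768 [wait]  ⇒ S*(1)=-
t_0: node(0,0) S=73.9000 payoff=0.9700 vs cont=8.7664 → 8.7664 [wait]  ⇒ S*(0)=-

price = 8.7664
boundary = - - - 49.5358 56.6015
tree:
8.7664
13.0411 4.3768
18.6417 7.3079 1.3480
25.3342 11.8258 2.6460 0.0000
31.5178 18.2685 5.1939 0.0000 0.0000
36.9295 25.3342 10.1950 0.0000 0.0000 0.0000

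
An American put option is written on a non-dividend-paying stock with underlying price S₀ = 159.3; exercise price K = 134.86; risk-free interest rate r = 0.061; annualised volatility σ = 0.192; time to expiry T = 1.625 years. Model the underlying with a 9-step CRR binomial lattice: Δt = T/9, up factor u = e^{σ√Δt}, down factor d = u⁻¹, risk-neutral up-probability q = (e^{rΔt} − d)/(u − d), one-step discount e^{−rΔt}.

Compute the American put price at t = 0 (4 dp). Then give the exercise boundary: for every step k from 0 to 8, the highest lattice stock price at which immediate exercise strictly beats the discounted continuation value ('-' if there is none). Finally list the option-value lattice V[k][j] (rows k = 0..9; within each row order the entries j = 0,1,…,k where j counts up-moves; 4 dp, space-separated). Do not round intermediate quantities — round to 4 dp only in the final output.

Δt=0.18056, u=1.08500, d=0.92165, q=0.54741, disc=e^(-rΔt)=0.98905
k=9 terminal: V=max(K-S,0) → 58.4181 44.8700 28.9206 10.1444 0.0000 0.0000 0.0000 0.0000 0.0000 0.0000
k=8: j=0 S=82.9398 intr=51.9202 cont=50.4430 V=51.9202[EX]; j=1 S=97.6396 intr=37.2204 cont=35.7432 V=37.2204[EX]; j=2 S=114.9448 intr=19.9152 cont=18.4380 V=19.9152[EX]; j=3 S=135.3171 intr=0.0000 cont=4.5409 V=4.5409[hold]; j=4 S=159.3000 intr=0.0000 cont=0.0000 V=0.0000[hold]; j=5 S=187.5336 intr=0.0000 cont=0.0000 V=0.0000[hold]; j=6 S=220.7711 intr=0.0000 cont=0.0000 V=0.0000[hold]; j=7 S=259.8995 intr=0.0000 cont=0.0000 V=0.0000[hold]; j=8 S=305.9629 intr=0.0000 cont=0.0000 V=0.0000[hold]  S*(8)=114.9448
k=7: j=0 S=89.9900 intr=44.8700 cont=43.3928 V=44.8700[EX]; j=1 S=105.9394 intr=28.9206 cont=27.4434 V=28.9206[EX]; j=2 S=124.7156 intr=10.1444 cont=11.3732 V=11.3732[hold]; j=3 S=146.8196 intr=0.0000 cont=2.0326 V=2.0326[hold]; j=4 S=172.8412 intr=0.0000 cont=0.0000 V=0.0000[hold]; j=5 S=203.4748 intr=0.0000 cont=0.0000 V=0.0000[hold]; j=6 S=239.5377 intr=0.0000 cont=0.0000 V=0.0000[hold]; j=7 S=281.9922 intr=0.0000 cont=0.0000 V=0.0000[hold]  S*(7)=105.9394
k=6: j=0 S=97.6396 intr=37.2204 cont=35.7432 V=37.2204[EX]; j=1 S=114.9448 intr=19.9152 cont=19.1033 V=19.9152[EX]; j=2 S=135.3171 intr=0.0000 cont=6.1915 V=6.1915[hold]; j=3 S=159.3000 intr=0.0000 cont=0.9099 V=0.9099[hold]; j=4 S=187.5336 intr=0.0000 cont=0.0000 V=0.0000[hold]; j=5 S=220.7711 intr=0.0000 cont=0.0000 V=0.0000[hold]; j=6 S=259.8995 intr=0.0000 cont=0.0000 V=0.0000[hold]  S*(6)=114.9448
k=5: j=0 S=105.9394 intr=28.9206 cont=27.4434 V=28.9206[EX]; j=1 S=124.7156 intr=10.1444 cont=12.2668 V=12.2668[hold]; j=2 S=146.8196 intr=0.0000 cont=3.2641 V=3.2641[hold]; j=3 S=172.8412 intr=0.0000 cont=0.4073 V=0.4073[hold]; j=4 S=203.4748 intr=0.0000 cont=0.0000 V=0.0000[hold]; j=5 S=239.5377 intr=0.0000 cont=0.0000 V=0.0000[hold]  S*(5)=105.9394
k=4: j=0 S=114.9448 intr=19.9152 cont=19.5871 V=19.9152[EX]; j=1 S=135.3171 intr=0.0000 cont=7.2582 V=7.2582[hold]; j=2 S=159.3000 intr=0.0000 cont=1.6816 V=1.6816[hold]; j=3 S=187.5336 intr=0.0000 cont=0.1823 V=0.1823[hold]; j=4 S=220.7711 intr=0.0000 cont=0.0000 V=0.0000[hold]  S*(4)=114.9448
k=3: j=0 S=124.7156 intr=10.1444 cont=12.8444 V=12.8444[hold]; j=1 S=146.8196 intr=0.0000 cont=4.1595 V=4.1595[hold]; j=2 S=172.8412 intr=0.0000 cont=0.8515 V=0.8515[hold]; j=3 S=203.4748 intr=0.0000 cont=0.0816 V=0.0816[hold]  S*(3)=-
k=2: j=0 S=135.3171 intr=0.0000 cont=8.0015 V=8.0015[hold]; j=1 S=159.3000 intr=0.0000 cont=2.3229 V=2.3229[hold]; j=2 S=187.5336 intr=0.0000 cont=0.4253 V=0.4253[hold]  S*(2)=-
k=1: j=0 S=146.8196 intr=0.0000 cont=4.8394 V=4.8394[hold]; j=1 S=172.8412 intr=0.0000 cont=1.2701 V=1.2701[hold]  S*(1)=-
k=0: j=0 S=159.3000 intr=0.0000 cont=2.8539 V=2.8539[hold]  S*(0)=-

price = 2.8539
boundary = - - - - 114.9448 105.9394 114.9448 105.9394 114.9448
tree:
2.8539
4.8394 1.2701
8.0015 2.3229 0.4253
12.8444 4.1595 0.8515 0.0816
19.9152 7.2582 1.6816 0.1823 0.0000
28.9206 12.2668 3.2641 0.4073 0.0000 0.0000
37.2204 19.9152 6.1915 0.9099 0.0000 0.0000 0.0000
44.8700 28.9206 11.3732 2.0326 0.0000 0.0000 0.0000 0.0000
51.9202 37.2204 19.9152 4.5409 0.0000 0.0000 0.0000 0.0000 0.0000
58.4181 44.8700 28.9206 10.1444 0.0000 0.0000 0.0000 0.0000 0.0000 0.0000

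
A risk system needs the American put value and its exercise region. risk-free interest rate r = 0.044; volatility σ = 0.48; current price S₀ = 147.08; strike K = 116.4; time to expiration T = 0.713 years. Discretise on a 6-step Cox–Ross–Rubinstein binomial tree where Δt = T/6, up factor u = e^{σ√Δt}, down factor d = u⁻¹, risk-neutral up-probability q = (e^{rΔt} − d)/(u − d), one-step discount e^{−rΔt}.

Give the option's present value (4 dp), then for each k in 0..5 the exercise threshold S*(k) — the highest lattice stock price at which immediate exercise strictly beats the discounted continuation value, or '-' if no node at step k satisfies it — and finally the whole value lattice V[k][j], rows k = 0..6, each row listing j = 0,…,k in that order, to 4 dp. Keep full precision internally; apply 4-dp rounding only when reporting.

price = 8.6055
boundary = - - - - 75.8767 89.5303
tree:
8.6055
13.2798 3.5238
19.9717 6.0153 0.8035
29.0675 10.1188 1.5371 0.0000
40.5233 16.7014 2.9403 0.0000 0.0000
52.0946 26.8697 5.6246 0.0000 0.0000 0.0000
61.9013 40.5233 10.7593 0.0000 0.0000 0.0000 0.0000

Δt=0.11883, u=1.17994, d=0.84750, q=0.47450, disc=e^(-rΔt)=0.99478
k=6 terminal: V=max(K-S,0) → 61.9013 40.5233 10.7593 0.0000 0.0000 0.0000 0.0000
k=5: j=0 S=64.3054 intr=52.0946 cont=51.4876 V=52.0946[EX]; j=1 S=89.5303 intr=26.8697 cont=26.2627 V=26.8697[EX]; j=2 S=124.6500 intr=0.0000 cont=5.6246 V=5.6246[hold]; j=3 S=173.5461 intr=0.0000 cont=0.0000 V=0.0000[hold]; j=4 S=241.6225 intr=0.0000 cont=0.0000 V=0.0000[hold]; j=5 S=336.4030 intr=0.0000 cont=0.0000 V=0.0000[hold]  S*(5)=89.5303
k=4: j=0 S=75.8767 intr=40.5233 cont=39.9162 V=40.5233[EX]; j=1 S=105.6407 intr=10.7593 cont=16.7014 V=16.7014[hold]; j=2 S=147.0800 intr=0.0000 cont=2.9403 V=2.9403[hold]; j=3 S=204.7746 intr=0.0000 cont=0.0000 V=0.0000[hold]; j=4 S=285.1009 intr=0.0000 cont=0.0000 V=0.0000[hold]  S*(4)=75.8767
k=3: j=0 S=89.5303 intr=26.8697 cont=29.0675 V=29.0675[hold]; j=1 S=124.6500 intr=0.0000 cont=10.1188 V=10.1188[hold]; j=2 S=173.5461 intr=0.0000 cont=1.5371 V=1.5371[hold]; j=3 S=241.6225 intr=0.0000 cont=0.0000 V=0.0000[hold]  S*(3)=-
k=2: j=0 S=105.6407 intr=10.7593 cont=19.9717 V=19.9717[hold]; j=1 S=147.0800 intr=0.0000 cont=6.0153 V=6.0153[hold]; j=2 S=204.7746 intr=0.0000 cont=0.8035 V=0.8035[hold]  S*(2)=-
k=1: j=0 S=124.6500 intr=0.0000 cont=13.2798 V=13.2798[hold]; j=1 S=173.5461 intr=0.0000 cont=3.5238 V=3.5238[hold]  S*(1)=-
k=0: j=0 S=147.0800 intr=0.0000 cont=8.6055 V=8.6055[hold]  S*(0)=-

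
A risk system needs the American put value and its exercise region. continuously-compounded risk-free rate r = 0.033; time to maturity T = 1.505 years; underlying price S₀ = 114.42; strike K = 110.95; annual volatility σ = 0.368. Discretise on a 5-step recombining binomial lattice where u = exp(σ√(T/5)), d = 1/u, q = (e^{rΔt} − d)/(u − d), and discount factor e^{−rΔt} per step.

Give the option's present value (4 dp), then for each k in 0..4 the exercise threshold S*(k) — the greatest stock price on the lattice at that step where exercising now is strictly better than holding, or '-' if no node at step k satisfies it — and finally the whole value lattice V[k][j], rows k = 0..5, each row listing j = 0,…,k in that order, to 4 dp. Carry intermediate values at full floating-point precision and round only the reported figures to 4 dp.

price = 16.9627
boundary = - - - 62.4386 76.4075
tree:
16.9627
25.0633 8.3396
35.6987 13.8004 2.4612
48.5114 22.2462 4.7281 0.0000
59.9265 34.5425 9.0828 0.0000 0.0000
69.2547 48.5114 17.4484 0.0000 0.0000 0.0000

Δt=0.30100, u=1.22372, d=0.81718, q=0.47425, disc=e^(-rΔt)=0.99012
k=5 terminal: V=max(K-S,0) → 69.2547 48.5114 17.4484 0.0000 0.0000 0.0000
k=4: j=0 S=51.0235 intr=59.9265 cont=58.8299 V=59.9265[EX]; j=1 S=76.4075 intr=34.5425 cont=33.4459 V=34.5425[EX]; j=2 S=114.4200 intr=0.0000 cont=9.0828 V=9.0828[hold]; j=3 S=171.3436 intr=0.0000 cont=0.0000 V=0.0000[hold]; j=4 S=256.5866 intr=0.0000 cont=0.0000 V=0.0000[hold]  S*(4)=76.4075
k=3: j=0 S=62.4386 intr=48.5114 cont=47.4148 V=48.5114[EX]; j=1 S=93.5016 intr=17.4484 cont=22.2462 V=22.2462[hold]; j=2 S=140.0183 intr=0.0000 cont=4.7281 V=4.7281[hold]; j=3 S=209.6771 intr=0.0000 cont=0.0000 V=0.0000[hold]  S*(3)=62.4386
k=2: j=0 S=76.4075 intr=34.5425 cont=35.6987 V=35.6987[hold]; j=1 S=114.4200 intr=0.0000 cont=13.8004 V=13.8004[hold]; j=2 S=171.3436 intr=0.0000 cont=2.4612 V=2.4612[hold]  S*(2)=-
k=1: j=0 S=93.5016 intr=17.4484 cont=25.0633 V=25.0633[hold]; j=1 S=140.0183 intr=0.0000 cont=8.3396 V=8.3396[hold]  S*(1)=-
k=0: j=0 S=114.4200 intr=0.0000 cont=16.9627 V=16.9627[hold]  S*(0)=-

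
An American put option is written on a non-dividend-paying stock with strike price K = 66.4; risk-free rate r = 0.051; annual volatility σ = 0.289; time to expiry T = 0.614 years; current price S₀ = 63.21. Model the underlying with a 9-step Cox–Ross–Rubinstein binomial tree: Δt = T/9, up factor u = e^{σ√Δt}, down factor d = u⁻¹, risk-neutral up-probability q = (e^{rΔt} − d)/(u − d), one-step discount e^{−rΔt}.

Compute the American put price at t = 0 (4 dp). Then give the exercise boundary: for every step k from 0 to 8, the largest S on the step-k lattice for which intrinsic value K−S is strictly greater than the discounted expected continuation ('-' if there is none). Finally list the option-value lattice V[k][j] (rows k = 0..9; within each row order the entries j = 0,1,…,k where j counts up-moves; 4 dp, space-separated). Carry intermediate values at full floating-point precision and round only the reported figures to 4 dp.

price = 6.6271
boundary = - - - 50.4008 46.7364 50.4008 54.3526 50.4008 54.3526
tree:
6.6271
9.1785 4.1640
12.3239 6.1489 2.2410
15.9992 8.7952 3.5893 0.9306
19.6636 12.1202 5.5864 1.6504 0.2292
23.0617 15.9992 8.3896 2.8685 0.4640 0.0000
26.2126 19.6636 12.0474 4.8508 0.9390 0.0000 0.0000
29.1345 23.0617 15.9992 7.8851 1.9006 0.0000 0.0000 0.0000
31.8440 26.2126 19.6636 12.0474 3.8468 0.0000 0.0000 0.0000 0.0000
34.3564 29.1345 23.0617 15.9992 7.7858 0.0000 0.0000 0.0000 0.0000 0.0000

Δt=0.06822  u=1.07841  d=0.92729  q=0.50420  discount=0.99653
step 9 (expiry): payoffs max(K−S,0) = 34.3564 29.1345 23.0617 15.9992 7.7858 0.0000 0.0000 0.0000 0.0000 0.0000
step 8: (k=8,j=0): S=34.5560, (K−S)⁺=31.8440, hold=31.6133 ⇒ V=31.8440 exercise | (k=8,j=1): S=40.1874, (K−S)⁺=26.2126, hold=25.9820 ⇒ V=26.2126 exercise | (k=8,j=2): S=46.7364, (K−S)⁺=19.6636, hold=19.4330 ⇒ V=19.6636 exercise | (k=8,j=3): S=54.3526, (K−S)⁺=12.0474, hold=11.8168 ⇒ V=12.0474 exercise | (k=8,j=4): S=63.2100, (K−S)⁺=3.1900, hold=3.8468 ⇒ V=3.8468 continue | (k=8,j=5): S=73.5108, (K−S)⁺=0.0000, hold=0.0000 ⇒ V=0.0000 continue | (k=8,j=6): S=85.4903, (K−S)⁺=0.0000, hold=0.0000 ⇒ V=0.0000 continue | (k=8,j=7): S=99.4219, (K−S)⁺=0.0000, hold=0.0000 ⇒ V=0.0000 continue | (k=8,j=8): S=115.6239, (K−S)⁺=0.0000, hold=0.0000 ⇒ V=0.0000 continue  boundary S*=54.3526
step 7: (k=7,j=0): S=37.2655, (K−S)⁺=29.1345, hold=28.9039 ⇒ V=29.1345 exercise | (k=7,j=1): S=43.3383, (K−S)⁺=23.0617, hold=22.8310 ⇒ V=23.0617 exercise | (k=7,j=2): S=50.4008, (K−S)⁺=15.9992, hold=15.7686 ⇒ V=15.9992 exercise | (k=7,j=3): S=58.6142, (K−S)⁺=7.7858, hold=7.8851 ⇒ V=7.8851 continue | (k=7,j=4): S=68.1661, (K−S)⁺=0.0000, hold=1.9006 ⇒ V=1.9006 continue | (k=7,j=5): S=79.2746, (K−S)⁺=0.0000, hold=0.0000 ⇒ V=0.0000 continue | (k=7,j=6): S=92.1933, (K−S)⁺=0.0000, hold=0.0000 ⇒ V=0.0000 continue | (k=7,j=7): S=107.2173, (K−S)⁺=0.0000, hold=0.0000 ⇒ V=0.0000 continue  boundary S*=50.4008
step 6: (k=6,j=0): S=40.1874, (K−S)⁺=26.2126, hold=25.9820 ⇒ V=26.2126 exercise | (k=6,j=1): S=46.7364, (K−S)⁺=19.6636, hold=19.4330 ⇒ V=19.6636 exercise | (k=6,j=2): S=54.3526, (K−S)⁺=12.0474, hold=11.8667 ⇒ V=12.0474 exercise | (k=6,j=3): S=63.2100, (K−S)⁺=3.1900, hold=4.8508 ⇒ V=4.8508 continue | (k=6,j=4): S=73.5108, (K−S)⁺=0.0000, hold=0.9390 ⇒ V=0.9390 continue | (k=6,j=5): S=85.4903, (K−S)⁺=0.0000, hold=0.0000 ⇒ V=0.0000 continue | (k=6,j=6): S=99.4219, (K−S)⁺=0.0000, hold=0.0000 ⇒ V=0.0000 continue  boundary S*=54.3526
step 5: (k=5,j=0): S=43.3383, (K−S)⁺=23.0617, hold=22.8310 ⇒ V=23.0617 exercise | (k=5,j=1): S=50.4008, (K−S)⁺=15.9992, hold=15.7686 ⇒ V=15.9992 exercise | (k=5,j=2): S=58.6142, (K−S)⁺=7.7858, hold=8.3896 ⇒ V=8.3896 continue | (k=5,j=3): S=68.1661, (K−S)⁺=0.0000, hold=2.8685 ⇒ V=2.8685 continue | (k=5,j=4): S=79.2746, (K−S)⁺=0.0000, hold=0.4640 ⇒ V=0.4640 continue | (k=5,j=5): S=92.1933, (K−S)⁺=0.0000, hold=0.0000 ⇒ V=0.0000 continue  boundary S*=50.4008
step 4: (k=4,j=0): S=46.7364, (K−S)⁺=19.6636, hold=19.4330 ⇒ V=19.6636 exercise | (k=4,j=1): S=54.3526, (K−S)⁺=12.0474, hold=12.1202 ⇒ V=12.1202 continue | (k=4,j=2): S=63.2100, (K−S)⁺=3.1900, hold=5.5864 ⇒ V=5.5864 continue | (k=4,j=3): S=73.5108, (K−S)⁺=0.0000, hold=1.6504 ⇒ V=1.6504 continue | (k=4,j=4): S=85.4903, (K−S)⁺=0.0000, hold=0.2292 ⇒ V=0.2292 continue  boundary S*=46.7364
step 3: (k=3,j=0): S=50.4008, (K−S)⁺=15.9992, hold=15.8051 ⇒ V=15.9992 exercise | (k=3,j=1): S=58.6142, (K−S)⁺=7.7858, hold=8.7952 ⇒ V=8.7952 continue | (k=3,j=2): S=68.1661, (K−S)⁺=0.0000, hold=3.5893 ⇒ V=3.5893 continue | (k=3,j=3): S=79.2746, (K−S)⁺=0.0000, hold=0.9306 ⇒ V=0.9306 continue  boundary S*=50.4008
step 2: (k=2,j=0): S=54.3526, (K−S)⁺=12.0474, hold=12.3239 ⇒ V=12.3239 continue | (k=2,j=1): S=63.2100, (K−S)⁺=3.1900, hold=6.1489 ⇒ V=6.1489 continue | (k=2,j=2): S=73.5108, (K−S)⁺=0.0000, hold=2.2410 ⇒ V=2.2410 continue  boundary S*=-
step 1: (k=1,j=0): S=58.6142, (K−S)⁺=7.7858, hold=9.1785 ⇒ V=9.1785 continue | (k=1,j=1): S=68.1661, (K−S)⁺=0.0000, hold=4.1640 ⇒ V=4.1640 continue  boundary S*=-
step 0: (k=0,j=0): S=63.2100, (K−S)⁺=3.1900, hold=6.6271 ⇒ V=6.6271 continue  boundary S*=-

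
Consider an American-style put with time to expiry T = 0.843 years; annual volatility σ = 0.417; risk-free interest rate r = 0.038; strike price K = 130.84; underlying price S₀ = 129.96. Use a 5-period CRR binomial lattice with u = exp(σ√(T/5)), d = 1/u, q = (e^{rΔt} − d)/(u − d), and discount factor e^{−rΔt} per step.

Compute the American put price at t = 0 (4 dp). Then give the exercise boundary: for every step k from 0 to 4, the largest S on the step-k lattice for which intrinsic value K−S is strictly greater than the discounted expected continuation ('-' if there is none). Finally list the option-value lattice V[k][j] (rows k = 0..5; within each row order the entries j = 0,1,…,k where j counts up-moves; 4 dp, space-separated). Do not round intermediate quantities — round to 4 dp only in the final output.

params: Δt=0.16860 u=1.18676 d=0.84263 q=0.47598 e^(-rΔt)=0.99361
t_5 payoffs: 75.6321 53.0857 21.3314 0.0000 0.0000 0.0000
t_4: node(4,0) S=65.5184 payoff=65.3216 vs cont=64.4861 → 65.3216 [stop]  node(4,1) S=92.2755 payoff=38.5645 vs cont=37.7289 → 38.5645 [stop]  node(4,2) S=129.9600 payoff=0.8800 vs cont=11.1068 → 11.1068 [wait]  node(4,3) S=183.0345 payoff=0.0000 vs cont=0.0000 → 0.0000 [wait]  node(4,4) S=257.7843 payoff=0.0000 vs cont=0.0000 → 0.0000 [wait]  ⇒ S*(4)=92.2755
t_3: node(3,0) S=77.7543 payoff=53.0857 vs cont=52.2501 → 53.0857 [stop]  node(3,1) S=109.5086 payoff=21.3314 vs cont=25.3325 → 25.3325 [wait]  node(3,2) S=154.2309 payoff=0.0000 vs cont=5.7831 → 5.7831 [wait]  node(3,3) S=217.2175 payoff=0.0000 vs cont=0.0000 → 0.0000 [wait]  ⇒ S*(3)=77.7543
t_2: node(2,0) S=92.2755 payoff=38.5645 vs cont=39.6212 → 39.6212 [wait]  node(2,1) S=129.9600 payoff=0.8800 vs cont=15.9251 → 15.9251 [wait]  node(2,2) S=183.0345 payoff=0.0000 vs cont=3.0111 → 3.0111 [wait]  ⇒ S*(2)=-
t_1: node(1,0) S=109.5086 payoff=21.3314 vs cont=28.1614 → 28.1614 [wait]  node(1,1) S=154.2309 payoff=0.0000 vs cont=9.7159 → 9.7159 [wait]  ⇒ S*(1)=-
t_0: node(0,0) S=129.9600 payoff=0.8800 vs cont=19.2580 → 19.2580 [wait]  ⇒ S*(0)=-

price = 19.2580
boundary = - - - 77.7543 92.2755
tree:
19.2580
28.1614 9.7159
39.6212 15.9251 3.0111
53.0857 25.3325 5.7831 0.0000
65.3216 38.5645 11.1068 0.0000 0.0000
75.6321 53.0857 21.3314 0.0000 0.0000 0.0000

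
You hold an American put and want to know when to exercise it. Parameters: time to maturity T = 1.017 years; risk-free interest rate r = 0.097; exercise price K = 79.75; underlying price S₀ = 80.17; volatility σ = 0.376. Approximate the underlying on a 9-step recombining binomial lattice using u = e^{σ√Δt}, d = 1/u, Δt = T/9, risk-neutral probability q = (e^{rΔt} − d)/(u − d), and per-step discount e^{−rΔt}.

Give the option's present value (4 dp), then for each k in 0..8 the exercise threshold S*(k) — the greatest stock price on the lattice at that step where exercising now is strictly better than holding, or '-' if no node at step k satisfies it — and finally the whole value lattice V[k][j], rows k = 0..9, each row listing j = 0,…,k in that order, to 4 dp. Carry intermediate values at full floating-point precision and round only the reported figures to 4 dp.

price = 9.0055
boundary = - - - 54.8700 48.3551 54.8700 62.2626 54.8700 62.2626
tree:
9.0055
13.0119 5.3797
18.2739 8.2753 2.7348
24.8800 12.3690 4.5505 1.0625
31.3949 17.8810 7.3801 1.9507 0.2386
37.1362 24.8800 11.5930 3.5224 0.4942 0.0000
42.1958 31.3949 17.4874 6.2228 1.0237 0.0000 0.0000
46.6547 37.1362 24.8800 10.6662 2.1205 0.0000 0.0000 0.0000
50.5842 42.1958 31.3949 17.4874 4.3925 0.0000 0.0000 0.0000 0.0000
54.0472 46.6547 37.1362 24.8800 9.0988 0.0000 0.0000 0.0000 0.0000 0.0000

params: Δt=0.11300 u=1.13473 d=0.88127 q=0.51193 e^(-rΔt)=0.98910
t_9 payoffs: 54.0472 46.6547 37.1362 24.8800 9.0988 0.0000 0.0000 0.0000 0.0000 0.0000
t_8: node(8,0) S=29.1658 payoff=50.5842 vs cont=49.7149 → 50.5842 [stop]  node(8,1) S=37.5542 payoff=42.1958 vs cont=41.3265 → 42.1958 [stop]  node(8,2) S=48.3551 payoff=31.3949 vs cont=30.5255 → 31.3949 [stop]  node(8,3) S=62.2626 payoff=17.4874 vs cont=16.6180 → 17.4874 [stop]  node(8,4) S=80.1700 payoff=0.0000 vs cont=4.3925 → 4.3925 [wait]  node(8,5) S=103.2278 payoff=0.0000 vs cont=0.0000 → 0.0000 [wait]  node(8,6) S=132.9172 payoff=0.0000 vs cont=0.0000 → 0.0000 [wait]  node(8,7) S=171.1456 payoff=0.0000 vs cont=0.0000 → 0.0000 [wait]  node(8,8) S=220.3689 payoff=0.0000 vs cont=0.0000 → 0.0000 [wait]  ⇒ S*(8)=62.2626
t_7: node(7,0) S=33.0953 payoff=46.6547 vs cont=45.7854 → 46.6547 [stop]  node(7,1) S=42.6138 payoff=37.1362 vs cont=36.2668 → 37.1362 [stop]  node(7,2) S=54.8700 payoff=24.8800 vs cont=24.0106 → 24.8800 [stop]  node(7,3) S=70.6512 payoff=9.0988 vs cont=10.6662 → 10.6662 [wait]  node(7,4) S=90.9713 payoff=0.0000 vs cont=2.1205 → 2.1205 [wait]  node(7,5) S=117.1356 payoff=0.0000 vs cont=0.0000 → 0.0000 [wait]  node(7,6) S=150.8250 payoff=0.0000 vs cont=0.0000 → 0.0000 [wait]  node(7,7) S=194.2039 payoff=0.0000 vs cont=0.0000 → 0.0000 [wait]  ⇒ S*(7)=54.8700
t_6: node(6,0) S=37.5542 payoff=42.1958 vs cont=41.3265 → 42.1958 [stop]  node(6,1) S=48.3551 payoff=31.3949 vs cont=30.5255 → 31.3949 [stop]  node(6,2) S=62.2626 payoff=17.4874 vs cont=17.4117 → 17.4874 [stop]  node(6,3) S=80.1700 payoff=0.0000 vs cont=6.2228 → 6.2228 [wait]  node(6,4) S=103.2278 payoff=0.0000 vs cont=1.0237 → 1.0237 [wait]  node(6,5) S=132.9172 payoff=0.0000 vs cont=0.0000 → 0.0000 [wait]  node(6,6) S=171.1456 payoff=0.0000 vs cont=0.0000 → 0.0000 [wait]  ⇒ S*(6)=62.2626
t_5: node(5,0) S=42.6138 payoff=37.1362 vs cont=36.2668 → 37.1362 [stop]  node(5,1) S=54.8700 payoff=24.8800 vs cont=24.0106 → 24.8800 [stop]  node(5,2) S=70.6512 payoff=9.0988 vs cont=11.5930 → 11.5930 [wait]  node(5,3) S=90.9713 payoff=0.0000 vs cont=3.5224 → 3.5224 [wait]  node(5,4) S=117.1356 payoff=0.0000 vs cont=0.4942 → 0.4942 [wait]  node(5,5) S=150.8250 payoff=0.0000 vs cont=0.0000 → 0.0000 [wait]  ⇒ S*(5)=54.8700
t_4: node(4,0) S=48.3551 payoff=31.3949 vs cont=30.5255 → 31.3949 [stop]  node(4,1) S=62.2626 payoff=17.4874 vs cont=17.8810 → 17.8810 [wait]  node(4,2) S=80.1700 payoff=0.0000 vs cont=7.3801 → 7.3801 [wait]  node(4,3) S=103.2278 payoff=0.0000 vs cont=1.9507 → 1.9507 [wait]  node(4,4) S=132.9172 payoff=0.0000 vs cont=0.2386 → 0.2386 [wait]  ⇒ S*(4)=48.3551
t_3: node(3,0) S=54.8700 payoff=24.8800 vs cont=24.2099 → 24.8800 [stop]  node(3,1) S=70.6512 payoff=9.0988 vs cont=12.3690 → 12.3690 [wait]  node(3,2) S=90.9713 payoff=0.0000 vs cont=4.5505 → 4.5505 [wait]  node(3,3) S=117.1356 payoff=0.0000 vs cont=1.0625 → 1.0625 [wait]  ⇒ S*(3)=54.8700
t_2: node(2,0) S=62.2626 payoff=17.4874 vs cont=18.2739 → 18.2739 [wait]  node(2,1) S=80.1700 payoff=0.0000 vs cont=8.2753 → 8.2753 [wait]  node(2,2) S=103.2278 payoff=0.0000 vs cont=2.7348 → 2.7348 [wait]  ⇒ S*(2)=-
t_1: node(1,0) S=70.6512 payoff=9.0988 vs cont=13.0119 → 13.0119 [wait]  node(1,1) S=90.9713 payoff=0.0000 vs cont=5.3797 → 5.3797 [wait]  ⇒ S*(1)=-
t_0: node(0,0) S=80.1700 payoff=0.0000 vs cont=9.0055 → 9.0055 [wait]  ⇒ S*(0)=-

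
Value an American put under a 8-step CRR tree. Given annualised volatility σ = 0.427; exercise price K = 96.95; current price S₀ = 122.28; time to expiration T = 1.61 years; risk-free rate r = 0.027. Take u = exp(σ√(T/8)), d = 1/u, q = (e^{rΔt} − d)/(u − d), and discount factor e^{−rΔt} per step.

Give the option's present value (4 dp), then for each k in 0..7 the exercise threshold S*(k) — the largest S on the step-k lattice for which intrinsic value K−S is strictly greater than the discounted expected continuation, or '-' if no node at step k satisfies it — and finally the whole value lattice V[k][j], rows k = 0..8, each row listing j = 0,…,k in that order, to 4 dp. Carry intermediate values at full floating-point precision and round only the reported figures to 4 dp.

price = 11.8434
boundary = - - - - - 46.9242 56.8314 68.8304
tree:
11.8434
16.8257 6.2814
23.2771 9.6412 2.5107
31.2138 14.4685 4.2308 0.5721
40.3568 21.1179 7.0297 1.0779 0.0000
50.0258 29.7657 11.4706 2.0310 0.0000 0.0000
58.2059 40.1186 18.2685 3.8270 0.0000 0.0000 0.0000
64.9601 50.0258 28.1196 7.2110 0.0000 0.0000 0.0000 0.0000
70.5368 58.2059 40.1186 13.5873 0.0000 0.0000 0.0000 0.0000 0.0000

Δt=0.20125  u=1.21113  d=0.82567  q=0.46639  discount=0.99458
step 8 (expiry): payoffs max(K−S,0) = 70.5368 58.2059 40.1186 13.5873 0.0000 0.0000 0.0000 0.0000 0.0000
step 7: (k=7,j=0): S=31.9899, (K−S)⁺=64.9601, hold=64.4347 ⇒ V=64.9601 exercise | (k=7,j=1): S=46.9242, (K−S)⁺=50.0258, hold=49.5004 ⇒ V=50.0258 exercise | (k=7,j=2): S=68.8304, (K−S)⁺=28.1196, hold=27.5942 ⇒ V=28.1196 exercise | (k=7,j=3): S=100.9633, (K−S)⁺=0.0000, hold=7.2110 ⇒ V=7.2110 continue | (k=7,j=4): S=148.0973, (K−S)⁺=0.0000, hold=0.0000 ⇒ V=0.0000 continue | (k=7,j=5): S=217.2354, (K−S)⁺=0.0000, hold=0.0000 ⇒ V=0.0000 continue | (k=7,j=6): S=318.6501, (K−S)⁺=0.0000, hold=0.0000 ⇒ V=0.0000 continue | (k=7,j=7): S=467.4095, (K−S)⁺=0.0000, hold=0.0000 ⇒ V=0.0000 continue  boundary S*=68.8304
step 6: (k=6,j=0): S=38.7441, (K−S)⁺=58.2059, hold=57.6806 ⇒ V=58.2059 exercise | (k=6,j=1): S=56.8314, (K−S)⁺=40.1186, hold=39.5932 ⇒ V=40.1186 exercise | (k=6,j=2): S=83.3627, (K−S)⁺=13.5873, hold=18.2685 ⇒ V=18.2685 continue | (k=6,j=3): S=122.2800, (K−S)⁺=0.0000, hold=3.8270 ⇒ V=3.8270 continue | (k=6,j=4): S=179.3655, (K−S)⁺=0.0000, hold=0.0000 ⇒ V=0.0000 continue | (k=6,j=5): S=263.1009, (K−S)⁺=0.0000, hold=0.0000 ⇒ V=0.0000 continue | (k=6,j=6): S=385.9275, (K−S)⁺=0.0000, hold=0.0000 ⇒ V=0.0000 continue  boundary S*=56.8314
step 5: (k=5,j=0): S=46.9242, (K−S)⁺=50.0258, hold=49.5004 ⇒ V=50.0258 exercise | (k=5,j=1): S=68.8304, (K−S)⁺=28.1196, hold=29.7657 ⇒ V=29.7657 continue | (k=5,j=2): S=100.9633, (K−S)⁺=0.0000, hold=11.4706 ⇒ V=11.4706 continue | (k=5,j=3): S=148.0973, (K−S)⁺=0.0000, hold=2.0310 ⇒ V=2.0310 continue | (k=5,j=4): S=217.2354, (K−S)⁺=0.0000, hold=0.0000 ⇒ V=0.0000 continue | (k=5,j=5): S=318.6501, (K−S)⁺=0.0000, hold=0.0000 ⇒ V=0.0000 continue  boundary S*=46.9242
step 4: (k=4,j=0): S=56.8314, (K−S)⁺=40.1186, hold=40.3568 ⇒ V=40.3568 continue | (k=4,j=1): S=83.3627, (K−S)⁺=13.5873, hold=21.1179 ⇒ V=21.1179 continue | (k=4,j=2): S=122.2800, (K−S)⁺=0.0000, hold=7.0297 ⇒ V=7.0297 continue | (k=4,j=3): S=179.3655, (K−S)⁺=0.0000, hold=1.0779 ⇒ V=1.0779 continue | (k=4,j=4): S=263.1009, (K−S)⁺=0.0000, hold=0.0000 ⇒ V=0.0000 continue  boundary S*=-
step 3: (k=3,j=0): S=68.8304, (K−S)⁺=28.1196, hold=31.2138 ⇒ V=31.2138 continue | (k=3,j=1): S=100.9633, (K−S)⁺=0.0000, hold=14.4685 ⇒ V=14.4685 continue | (k=3,j=2): S=148.0973, (K−S)⁺=0.0000, hold=4.2308 ⇒ V=4.2308 continue | (k=3,j=3): S=217.2354, (K−S)⁺=0.0000, hold=0.5721 ⇒ V=0.5721 continue  boundary S*=-
step 2: (k=2,j=0): S=83.3627, (K−S)⁺=13.5873, hold=23.2771 ⇒ V=23.2771 continue | (k=2,j=1): S=122.2800, (K−S)⁺=0.0000, hold=9.6412 ⇒ V=9.6412 continue | (k=2,j=2): S=179.3655, (K−S)⁺=0.0000, hold=2.5107 ⇒ V=2.5107 continue  boundary S*=-
step 1: (k=1,j=0): S=100.9633, (K−S)⁺=0.0000, hold=16.8257 ⇒ V=16.8257 continue | (k=1,j=1): S=148.0973, (K−S)⁺=0.0000, hold=6.2814 ⇒ V=6.2814 continue  boundary S*=-
step 0: (k=0,j=0): S=122.2800, (K−S)⁺=0.0000, hold=11.8434 ⇒ V=11.8434 continue  boundary S*=-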